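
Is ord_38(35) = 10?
Powers of 35 mod 38: 35^1≡35, 35^2≡9, 35^3≡11, 35^4≡5, 35^5≡23, 35^6≡7, 35^7≡17, 35^8≡25, 35^9≡1. Already 35^9≡1, so the order is 9 < 10. No, the actual order is 9.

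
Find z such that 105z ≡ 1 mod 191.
Since 191 is prime, by Fermat 105^(-1) ≡ 105^{189} ≡ 171 mod 191. Verify: 105 × 171 = 17955 ≡ 1 mod 191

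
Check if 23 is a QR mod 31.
By Euler's criterion: 23^{15} ≡ 30 (mod 31). Since this equals -1 (≡ 30), 23 is not a QR.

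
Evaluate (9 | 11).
(9/11) = 9^{5} mod 11 = 1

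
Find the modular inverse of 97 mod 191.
Since 191 is prime, by Fermat 97^(-1) ≡ 97^{189} ≡ 128 mod 191. Verify: 97 × 128 = 12416 ≡ 1 mod 191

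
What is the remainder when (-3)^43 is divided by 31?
Using Fermat: (-3)^{30} ≡ 1 (mod 31). 43 ≡ 13 (mod 30). So (-3)^{43} ≡ (-3)^{13} ≡ 7 (mod 31)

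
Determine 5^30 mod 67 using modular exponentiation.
By repeated squaring (mod 67): 5^{1}≡5, 5^{2}≡25, 5^{4}≡22, 5^{8}≡15, 5^{16}≡24. Then 5^{30} = 5^{16+8+4+2} ≡ 24 × 15 × 22 × 25 ≡ 15 (mod 67)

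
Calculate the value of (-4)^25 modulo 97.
By repeated squaring mod 97: (-4)^{1}≡93, (-4)^{2}≡16, (-4)^{4}≡62, (-4)^{8}≡61, (-4)^{16}≡35. Then (-4)^{25} = (-4)^{16+8+1} ≡ 35 × 61 × 93 ≡ 93 mod 97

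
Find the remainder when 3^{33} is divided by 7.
By Fermat: 3^{6} ≡ 1 (mod 7). 33 = 5×6 + 3. So 3^{33} ≡ 3^{3} ≡ 6 (mod 7)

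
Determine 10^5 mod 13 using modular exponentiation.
By repeated squaring mod 13: 10^{1}≡10, 10^{2}≡9, 10^{4}≡3. Then 10^{5} = 10^{4+1} ≡ 3 × 10 ≡ 4 mod 13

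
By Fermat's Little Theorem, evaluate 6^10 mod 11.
By Fermat's Little Theorem, 6^{10} ≡ 1 (mod 11) since 11 is prime and gcd(6, 11) = 1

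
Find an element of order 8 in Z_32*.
3 has order 8 mod 32 since 3^{8} ≡ 1 mod 32 and no smaller power works.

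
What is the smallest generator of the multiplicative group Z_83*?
g = 2. Powers: [2, 4, 8, 16, 32, 64, 45, ...] generates all 82 non-zero residues.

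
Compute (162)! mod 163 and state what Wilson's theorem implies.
(162)! mod 163 = 162. Since this equals -1 (mod 163), Wilson confirms 163 is prime.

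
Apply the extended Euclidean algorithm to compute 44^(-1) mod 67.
Extended GCD: 44(32) + 67(-21) = 1. So 44^(-1) ≡ 32 mod 67. Verify: 44 × 32 = 1408 ≡ 1 mod 67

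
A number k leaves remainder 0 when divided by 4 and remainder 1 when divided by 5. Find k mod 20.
M = 4 × 5 = 20. M₁ = 5, y₁ ≡ 1 mod 4. M₂ = 4, y₂ ≡ 4 mod 5. k = 0×5×1 + 1×4×4 ≡ 16 mod 20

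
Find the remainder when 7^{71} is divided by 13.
By Fermat: 7^{12} ≡ 1 (mod 13). 71 = 5×12 + 11. So 7^{71} ≡ 7^{11} ≡ 2 (mod 13)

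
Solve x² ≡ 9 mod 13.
The square roots of 9 mod 13 are 3 and 10. Verify: 3² = 9 ≡ 9 mod 13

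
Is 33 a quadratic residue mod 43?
By Euler's criterion: 33^{21} ≡ 42 (mod 43). Since this equals -1 (≡ 42), 33 is not a QR.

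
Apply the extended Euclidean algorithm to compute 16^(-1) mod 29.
Extended GCD: 16(-9) + 29(5) = 1. So 16^(-1) ≡ -9 ≡ 20 (mod 29). Verify: 16 × 20 = 320 ≡ 1 (mod 29)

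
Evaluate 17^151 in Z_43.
Using Fermat: 17^{42} ≡ 1 mod 43. 151 ≡ 25 mod 42. So 17^{151} ≡ 17^{25} ≡ 15 mod 43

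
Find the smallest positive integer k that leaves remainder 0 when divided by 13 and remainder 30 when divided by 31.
M = 13 × 31 = 403. M₁ = 31, y₁ ≡ 8 (mod 13). M₂ = 13, y₂ ≡ 12 (mod 31). k = 0×31×8 + 30×13×12 ≡ 247 (mod 403)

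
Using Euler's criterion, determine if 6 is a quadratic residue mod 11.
By Euler's criterion: 6^{5} ≡ 10 mod 11. Since this equals -1 (≡ 10), 6 is not a QR.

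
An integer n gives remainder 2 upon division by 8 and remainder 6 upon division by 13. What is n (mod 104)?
M = 8 × 13 = 104. M₁ = 13, y₁ ≡ 5 (mod 8). M₂ = 8, y₂ ≡ 5 (mod 13). n = 2×13×5 + 6×8×5 ≡ 58 (mod 104)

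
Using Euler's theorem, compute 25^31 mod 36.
By Euler: 25^{12} ≡ 1 mod 36 since gcd(25, 36) = 1. 31 = 2×12 + 7. So 25^{31} ≡ 25^{7} ≡ 25 mod 36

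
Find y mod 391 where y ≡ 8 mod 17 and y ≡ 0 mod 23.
M = 17 × 23 = 391. M₁ = 23, y₁ ≡ 3 mod 17. M₂ = 17, y₂ ≡ 19 mod 23. y = 8×23×3 + 0×17×19 ≡ 161 mod 391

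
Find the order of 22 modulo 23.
Powers of 22 mod 23: 22^1≡22, 22^2≡1. So the order of 22 is 2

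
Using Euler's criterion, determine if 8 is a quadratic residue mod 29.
By Euler's criterion: 8^{14} ≡ 28 (mod 29). Since this equals -1 (≡ 28), 8 is not a QR.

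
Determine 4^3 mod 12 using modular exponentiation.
4^{3} = 64 ≡ 4 mod 12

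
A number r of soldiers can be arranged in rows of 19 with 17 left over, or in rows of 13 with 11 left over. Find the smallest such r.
M = 19 × 13 = 247. M₁ = 13, y₁ ≡ 3 (mod 19). M₂ = 19, y₂ ≡ 11 (mod 13). r = 17×13×3 + 11×19×11 ≡ 245 (mod 247)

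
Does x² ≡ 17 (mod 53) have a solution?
By Euler's criterion: 17^{26} ≡ 1 (mod 53). Since this equals 1, 17 is a QR.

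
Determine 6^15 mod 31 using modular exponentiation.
By repeated squaring (mod 31): 6^{1}≡6, 6^{2}≡5, 6^{4}≡25, 6^{8}≡5. Then 6^{15} = 6^{8+4+2+1} ≡ 5 × 25 × 5 × 6 ≡ 30 (mod 31)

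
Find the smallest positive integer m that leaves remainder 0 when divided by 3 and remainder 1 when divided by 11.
M = 3 × 11 = 33. M₁ = 11, y₁ ≡ 2 mod 3. M₂ = 3, y₂ ≡ 4 mod 11. m = 0×11×2 + 1×3×4 ≡ 12 mod 33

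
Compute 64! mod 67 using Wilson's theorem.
(66)! = (64)! × (65) × (66) ≡ -1 mod 67. So (64)! ≡ -1 × [(66)(65)]^(-1) ≡ 33 mod 67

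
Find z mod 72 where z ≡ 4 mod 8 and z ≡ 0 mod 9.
M = 8 × 9 = 72. M₁ = 9, y₁ ≡ 1 mod 8. M₂ = 8, y₂ ≡ 8 mod 9. z = 4×9×1 + 0×8×8 ≡ 36 mod 72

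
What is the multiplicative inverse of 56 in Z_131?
Since 131 is prime, by Fermat 56^(-1) ≡ 56^{129} ≡ 124 mod 131. Verify: 56 × 124 = 6944 ≡ 1 mod 131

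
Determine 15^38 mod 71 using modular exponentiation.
By repeated squaring (mod 71): 15^{1}≡15, 15^{2}≡12, 15^{4}≡2, 15^{8}≡4, 15^{16}≡16, 15^{32}≡43. Then 15^{38} = 15^{32+4+2} ≡ 43 × 2 × 12 ≡ 38 (mod 71)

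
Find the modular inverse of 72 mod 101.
Since 101 is prime, by Fermat 72^(-1) ≡ 72^{99} ≡ 94 (mod 101). Verify: 72 × 94 = 6768 ≡ 1 (mod 101)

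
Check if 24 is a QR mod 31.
By Euler's criterion: 24^{15} ≡ 30 (mod 31). Since this equals -1 (≡ 30), 24 is not a QR.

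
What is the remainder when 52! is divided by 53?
By Wilson's theorem, (52)! ≡ -1 ≡ 52 (mod 53)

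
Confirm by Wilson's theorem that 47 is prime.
(46)! mod 47 = 46. Since this equals -1 (mod 47), Wilson confirms 47 is prime.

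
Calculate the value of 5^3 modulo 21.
5^{3} = 125 ≡ 20 mod 21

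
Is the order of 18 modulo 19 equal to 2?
Powers of 18 mod 19: 18^1≡18, 18^2≡1. First k with 18^k≡1 is k=2. Yes, ord_19(18) = 2.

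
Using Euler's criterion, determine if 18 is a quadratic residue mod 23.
By Euler's criterion: 18^{11} ≡ 1 mod 23. Since this equals 1, 18 is a QR.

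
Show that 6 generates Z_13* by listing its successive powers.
6^1, 6^2, ..., 6^{12} mod 13: [6, 10, 8, 9, 2, 12, 7, 3, 5, 4, 11, 1]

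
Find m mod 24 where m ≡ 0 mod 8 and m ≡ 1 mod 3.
M = 8 × 3 = 24. M₁ = 3, y₁ ≡ 3 mod 8. M₂ = 8, y₂ ≡ 2 mod 3. m = 0×3×3 + 1×8×2 ≡ 16 mod 24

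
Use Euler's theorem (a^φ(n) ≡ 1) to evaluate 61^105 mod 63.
By Euler: 61^{36} ≡ 1 mod 63 since gcd(61, 63) = 1. 105 = 2×36 + 33. So 61^{105} ≡ 61^{33} ≡ 55 mod 63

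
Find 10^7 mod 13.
By repeated squaring mod 13: 10^{1}≡10, 10^{2}≡9, 10^{4}≡3. Then 10^{7} = 10^{4+2+1} ≡ 3 × 9 × 10 ≡ 10 mod 13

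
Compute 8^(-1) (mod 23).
Since 23 is prime, by Fermat 8^(-1) ≡ 8^{21} ≡ 3 (mod 23). Verify: 8 × 3 = 24 ≡ 1 (mod 23)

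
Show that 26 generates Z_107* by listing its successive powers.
26^1, 26^2, ..., 26^{106} mod 107: [26, 34, 28, 86, 96, 35, 54, 13, 17, 14, 43, 48, 71, 27, 60, 62, 7, 75, 24, 89, 67, 30, 31, 57, 91, 12, 98, 87, 15, 69, 82, 99, 6, 49, 97, 61, 88, 41, 103, 3, 78, 102, 84, 44, 74, 105, 55, 39, 51, 42, 22, 37, 106, 81, 73, 79, 21, 11, 72, 53, 94, 90, 93, 64, 59, 36, 80, 47, 45, 100, 32, 83, 18, 40, 77, 76, 50, 16, 95, 9, 20, 92, 38, 25, 8, 101, 58, 10, 46, 19, 66, 4, 104, 29, 5, 23, 63, 33, 2, 52, 68, 56, 65, 85, 70, 1]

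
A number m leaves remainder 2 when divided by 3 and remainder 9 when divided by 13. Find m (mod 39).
M = 3 × 13 = 39. M₁ = 13, y₁ ≡ 1 (mod 3). M₂ = 3, y₂ ≡ 9 (mod 13). m = 2×13×1 + 9×3×9 ≡ 35 (mod 39)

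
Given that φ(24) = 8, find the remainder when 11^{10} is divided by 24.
By Euler: 11^{8} ≡ 1 mod 24 since gcd(11, 24) = 1. 10 = 1×8 + 2. So 11^{10} ≡ 11^{2} ≡ 1 mod 24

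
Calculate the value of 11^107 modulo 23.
Using Fermat: 11^{22} ≡ 1 (mod 23). 107 ≡ 19 (mod 22). So 11^{107} ≡ 11^{19} ≡ 15 (mod 23)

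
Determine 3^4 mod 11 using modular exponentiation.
3^{4} = 81 ≡ 4 (mod 11)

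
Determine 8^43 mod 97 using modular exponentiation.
By repeated squaring (mod 97): 8^{1}≡8, 8^{2}≡64, 8^{4}≡22, 8^{8}≡96, 8^{16}≡1, 8^{32}≡1. Then 8^{43} = 8^{32+8+2+1} ≡ 1 × 96 × 64 × 8 ≡ 70 (mod 97)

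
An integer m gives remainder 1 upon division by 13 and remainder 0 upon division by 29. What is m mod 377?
M = 13 × 29 = 377. M₁ = 29, y₁ ≡ 9 mod 13. M₂ = 13, y₂ ≡ 9 mod 29. m = 1×29×9 + 0×13×9 ≡ 261 mod 377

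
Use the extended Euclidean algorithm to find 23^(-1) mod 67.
Extended GCD: 23(-32) + 67(11) = 1. So 23^(-1) ≡ -32 ≡ 35 mod 67. Verify: 23 × 35 = 805 ≡ 1 mod 67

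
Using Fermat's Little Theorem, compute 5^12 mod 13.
By Fermat's Little Theorem, 5^{12} ≡ 1 (mod 13) since 13 is prime and gcd(5, 13) = 1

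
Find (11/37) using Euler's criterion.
(11/37) = 11^{18} mod 37 = 1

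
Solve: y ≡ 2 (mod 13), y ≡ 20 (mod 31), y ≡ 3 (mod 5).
M = 13 × 31 × 5 = 2015. M₁ = 155, y₁ ≡ 12 (mod 13). M₂ = 65, y₂ ≡ 21 (mod 31). M₃ = 403, y₃ ≡ 2 (mod 5). y = 2×155×12 + 20×65×21 + 3×403×2 ≡ 1198 (mod 2015)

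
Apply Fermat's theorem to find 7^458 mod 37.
By Fermat: 7^{36} ≡ 1 mod 37. 458 ≡ 26 mod 36. So 7^{458} ≡ 7^{26} ≡ 16 mod 37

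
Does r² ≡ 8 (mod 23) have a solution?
By Euler's criterion: 8^{11} ≡ 1 (mod 23). Since this equals 1, 8 is a QR.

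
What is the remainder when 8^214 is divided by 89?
Using Fermat: 8^{88} ≡ 1 (mod 89). 214 ≡ 38 (mod 88). So 8^{214} ≡ 8^{38} ≡ 16 (mod 89)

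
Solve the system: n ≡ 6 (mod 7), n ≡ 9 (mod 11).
M = 7 × 11 = 77. M₁ = 11, y₁ ≡ 2 (mod 7). M₂ = 7, y₂ ≡ 8 (mod 11). n = 6×11×2 + 9×7×8 ≡ 20 (mod 77)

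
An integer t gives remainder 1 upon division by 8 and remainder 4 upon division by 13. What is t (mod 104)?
M = 8 × 13 = 104. M₁ = 13, y₁ ≡ 5 (mod 8). M₂ = 8, y₂ ≡ 5 (mod 13). t = 1×13×5 + 4×8×5 ≡ 17 (mod 104)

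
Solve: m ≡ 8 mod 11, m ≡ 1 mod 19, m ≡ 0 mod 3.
M = 11 × 19 × 3 = 627. M₁ = 57, y₁ ≡ 6 mod 11. M₂ = 33, y₂ ≡ 15 mod 19. M₃ = 209, y₃ ≡ 2 mod 3. m = 8×57×6 + 1×33×15 + 0×209×2 ≡ 96 mod 627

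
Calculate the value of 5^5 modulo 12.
By repeated squaring mod 12: 5^{1}≡5, 5^{2}≡1, 5^{4}≡1. Then 5^{5} = 5^{4+1} ≡ 1 × 5 ≡ 5 mod 12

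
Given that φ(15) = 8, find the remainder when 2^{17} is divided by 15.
By Euler: 2^{8} ≡ 1 (mod 15) since gcd(2, 15) = 1. 17 = 2×8 + 1. So 2^{17} ≡ 2^{1} ≡ 2 (mod 15)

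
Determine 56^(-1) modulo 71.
Since 71 is prime, by Fermat 56^(-1) ≡ 56^{69} ≡ 52 (mod 71). Verify: 56 × 52 = 2912 ≡ 1 (mod 71)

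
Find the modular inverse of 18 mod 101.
Since 101 is prime, by Fermat 18^(-1) ≡ 18^{99} ≡ 73 mod 101. Verify: 18 × 73 = 1314 ≡ 1 mod 101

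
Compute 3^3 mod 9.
3^{3} = 27 ≡ 0 mod 9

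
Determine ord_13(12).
Powers of 12 mod 13: 12^1≡12, 12^2≡1. So the order of 12 is 2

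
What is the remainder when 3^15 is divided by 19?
By repeated squaring (mod 19): 3^{1}≡3, 3^{2}≡9, 3^{4}≡5, 3^{8}≡6. Then 3^{15} = 3^{8+4+2+1} ≡ 6 × 5 × 9 × 3 ≡ 12 (mod 19)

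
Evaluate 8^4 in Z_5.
8^{4} = 4096 ≡ 1 (mod 5)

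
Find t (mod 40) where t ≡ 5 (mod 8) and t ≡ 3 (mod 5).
M = 8 × 5 = 40. M₁ = 5, y₁ ≡ 5 (mod 8). M₂ = 8, y₂ ≡ 2 (mod 5). t = 5×5×5 + 3×8×2 ≡ 13 (mod 40)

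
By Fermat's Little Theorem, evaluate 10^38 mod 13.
By Fermat: 10^{12} ≡ 1 mod 13. 38 = 3×12 + 2. So 10^{38} ≡ 10^{2} ≡ 9 mod 13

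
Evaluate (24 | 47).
(24/47) = 24^{23} mod 47 = 1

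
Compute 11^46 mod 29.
Using Fermat: 11^{28} ≡ 1 (mod 29). 46 ≡ 18 (mod 28). So 11^{46} ≡ 11^{18} ≡ 4 (mod 29)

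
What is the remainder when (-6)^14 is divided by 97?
By repeated squaring mod 97: (-6)^{1}≡91, (-6)^{2}≡36, (-6)^{4}≡35, (-6)^{8}≡61. Then (-6)^{14} = (-6)^{8+4+2} ≡ 61 × 35 × 36 ≡ 36 mod 97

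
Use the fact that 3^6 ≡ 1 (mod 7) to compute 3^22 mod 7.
By Fermat: 3^{6} ≡ 1 (mod 7). 22 = 3×6 + 4. So 3^{22} ≡ 3^{4} ≡ 4 (mod 7)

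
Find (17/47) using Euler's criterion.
(17/47) = 17^{23} mod 47 = 1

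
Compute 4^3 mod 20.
4^{3} = 64 ≡ 4 (mod 20)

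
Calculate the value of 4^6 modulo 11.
By repeated squaring (mod 11): 4^{1}≡4, 4^{2}≡5, 4^{4}≡3. Then 4^{6} = 4^{4+2} ≡ 3 × 5 ≡ 4 (mod 11)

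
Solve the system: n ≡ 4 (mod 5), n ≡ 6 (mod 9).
M = 5 × 9 = 45. M₁ = 9, y₁ ≡ 4 (mod 5). M₂ = 5, y₂ ≡ 2 (mod 9). n = 4×9×4 + 6×5×2 ≡ 24 (mod 45)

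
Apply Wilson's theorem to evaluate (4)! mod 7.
(6)! = (4)! × (5) × (6) ≡ -1 (mod 7). So (4)! ≡ -1 × [(6)(5)]^(-1) ≡ 3 (mod 7)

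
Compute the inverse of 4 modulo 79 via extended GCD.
Extended GCD: 4(20) + 79(-1) = 1. So 4^(-1) ≡ 20 (mod 79). Verify: 4 × 20 = 80 ≡ 1 (mod 79)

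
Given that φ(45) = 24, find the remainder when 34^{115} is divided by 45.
By Euler: 34^{24} ≡ 1 (mod 45) since gcd(34, 45) = 1. 115 = 4×24 + 19. So 34^{115} ≡ 34^{19} ≡ 34 (mod 45)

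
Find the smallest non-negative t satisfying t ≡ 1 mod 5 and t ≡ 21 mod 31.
M = 5 × 31 = 155. M₁ = 31, y₁ ≡ 1 mod 5. M₂ = 5, y₂ ≡ 25 mod 31. t = 1×31×1 + 21×5×25 ≡ 21 mod 155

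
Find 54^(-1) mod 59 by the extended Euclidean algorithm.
Extended GCD: 54(-12) + 59(11) = 1. So 54^(-1) ≡ -12 ≡ 47 mod 59. Verify: 54 × 47 = 2538 ≡ 1 mod 59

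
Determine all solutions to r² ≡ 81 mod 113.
The square roots of 81 mod 113 are 104 and 9. Verify: 104² = 10816 ≡ 81 mod 113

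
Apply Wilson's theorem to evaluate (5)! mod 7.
(6)! = (5)! × (6) ≡ -1 mod 7. So (5)! ≡ -1 × (6)^(-1) ≡ (-1)×(-1) = 1 mod 7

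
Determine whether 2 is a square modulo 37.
By Euler's criterion: 2^{18} ≡ 36 (mod 37). Since this equals -1 (≡ 36), 2 is not a QR.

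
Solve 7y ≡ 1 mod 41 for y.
Since 41 is prime, by Fermat 7^(-1) ≡ 7^{39} ≡ 6 mod 41. Verify: 7 × 6 = 42 ≡ 1 mod 41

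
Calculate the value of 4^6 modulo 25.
By repeated squaring mod 25: 4^{1}≡4, 4^{2}≡16, 4^{4}≡6. Then 4^{6} = 4^{4+2} ≡ 6 × 16 ≡ 21 mod 25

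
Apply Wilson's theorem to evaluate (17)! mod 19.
(18)! = (17)! × (18) ≡ -1 (mod 19). So (17)! ≡ -1 × (18)^(-1) ≡ (-1)×(-1) = 1 (mod 19)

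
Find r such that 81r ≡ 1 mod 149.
Since 149 is prime, by Fermat 81^(-1) ≡ 81^{147} ≡ 46 mod 149. Verify: 81 × 46 = 3726 ≡ 1 mod 149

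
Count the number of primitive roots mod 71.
Number of primitive roots mod 71 = φ(p-1) = φ(70) = 24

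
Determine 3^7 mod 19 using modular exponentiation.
By repeated squaring mod 19: 3^{1}≡3, 3^{2}≡9, 3^{4}≡5. Then 3^{7} = 3^{4+2+1} ≡ 5 × 9 × 3 ≡ 2 mod 19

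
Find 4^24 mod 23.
Using Fermat: 4^{22} ≡ 1 mod 23. 24 ≡ 2 mod 22. So 4^{24} ≡ 4^{2} ≡ 16 mod 23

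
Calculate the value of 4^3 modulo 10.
4^{3} = 64 ≡ 4 mod 10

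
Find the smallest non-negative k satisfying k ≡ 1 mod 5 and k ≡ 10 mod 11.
M = 5 × 11 = 55. M₁ = 11, y₁ ≡ 1 mod 5. M₂ = 5, y₂ ≡ 9 mod 11. k = 1×11×1 + 10×5×9 ≡ 21 mod 55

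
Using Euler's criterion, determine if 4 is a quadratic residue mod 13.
By Euler's criterion: 4^{6} ≡ 1 mod 13. Since this equals 1, 4 is a QR.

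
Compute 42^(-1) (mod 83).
Since 83 is prime, by Fermat 42^(-1) ≡ 42^{81} ≡ 2 (mod 83). Verify: 42 × 2 = 84 ≡ 1 (mod 83)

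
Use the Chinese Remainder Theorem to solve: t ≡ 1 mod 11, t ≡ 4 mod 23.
M = 11 × 23 = 253. M₁ = 23, y₁ ≡ 1 mod 11. M₂ = 11, y₂ ≡ 21 mod 23. t = 1×23×1 + 4×11×21 ≡ 188 mod 253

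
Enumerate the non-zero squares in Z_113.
QRs mod 113: {1, 2, 4, 7, 8, 9, 11, 13, 14, 15, 16, 18, 22, 25, 26, 28, 30, 31, 32, 36, 41, 44, 49, 50, 51, 52, 53, 56, 57, 60, 61, 62, 63, 64, 69, 72, 77, 81, 82, 83, 85, 87, 88, 91, 95, 97, 98, 99, 100, 102, 104, 105, 106, 109, 111, 112}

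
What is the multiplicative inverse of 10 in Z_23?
Since 23 is prime, by Fermat 10^(-1) ≡ 10^{21} ≡ 7 mod 23. Verify: 10 × 7 = 70 ≡ 1 mod 23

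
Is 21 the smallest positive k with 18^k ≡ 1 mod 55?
Powers of 18 mod 55: 18^1≡18, 18^2≡49, 18^3≡2, 18^4≡36, 18^5≡43, 18^6≡4, 18^7≡17, 18^8≡31, 18^9≡8, 18^10≡34, 18^11≡7, 18^12≡16, 18^13≡13, 18^14≡14, 18^15≡32, 18^16≡26, 18^17≡28, 18^18≡9, 18^19≡52, 18^20≡1. Already 18^20≡1, so the order is 20 < 21. No, the actual order is 20.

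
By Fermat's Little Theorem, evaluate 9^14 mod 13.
By Fermat: 9^{12} ≡ 1 (mod 13). So 9^{14} = 9^{12} · 9^{2} ≡ 9^{2} ≡ 3 (mod 13)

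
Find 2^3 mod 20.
2^{3} = 8 ≡ 8 mod 20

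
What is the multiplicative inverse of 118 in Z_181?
Since 181 is prime, by Fermat 118^(-1) ≡ 118^{179} ≡ 158 (mod 181). Verify: 118 × 158 = 18644 ≡ 1 (mod 181)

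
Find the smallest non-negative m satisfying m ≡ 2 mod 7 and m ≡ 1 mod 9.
M = 7 × 9 = 63. M₁ = 9, y₁ ≡ 4 mod 7. M₂ = 7, y₂ ≡ 4 mod 9. m = 2×9×4 + 1×7×4 ≡ 37 mod 63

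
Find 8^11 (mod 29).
By repeated squaring (mod 29): 8^{1}≡8, 8^{2}≡6, 8^{4}≡7, 8^{8}≡20. Then 8^{11} = 8^{8+2+1} ≡ 20 × 6 × 8 ≡ 3 (mod 29)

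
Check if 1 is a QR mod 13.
By Euler's criterion: 1^{6} ≡ 1 mod 13. Since this equals 1, 1 is a QR.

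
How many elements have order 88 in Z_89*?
Number of primitive roots mod 89 = φ(p-1) = φ(88) = 40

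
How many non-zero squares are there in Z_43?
For prime 43, there are (p-1)/2 = (43-1)/2 = 21 quadratic residues (excluding 0).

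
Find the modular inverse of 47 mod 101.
Since 101 is prime, by Fermat 47^(-1) ≡ 47^{99} ≡ 43 (mod 101). Verify: 47 × 43 = 2021 ≡ 1 (mod 101)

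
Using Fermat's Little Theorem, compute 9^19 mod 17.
By Fermat: 9^{16} ≡ 1 (mod 17). So 9^{19} = 9^{16} · 9^{3} ≡ 9^{3} ≡ 15 (mod 17)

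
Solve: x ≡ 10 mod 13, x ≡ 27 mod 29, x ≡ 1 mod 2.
M = 13 × 29 × 2 = 754. M₁ = 58, y₁ ≡ 11 mod 13. M₂ = 26, y₂ ≡ 19 mod 29. M₃ = 377, y₃ ≡ 1 mod 2. x = 10×58×11 + 27×26×19 + 1×377×1 ≡ 491 mod 754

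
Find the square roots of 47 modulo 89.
The square roots of 47 mod 89 are 15 and 74. Verify: 15² = 225 ≡ 47 (mod 89)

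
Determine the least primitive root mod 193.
g = 5. Powers: [5, 25, 125, 46, 37, 185, 153, 186, 158, 18, ...] generates all 192 non-zero residues.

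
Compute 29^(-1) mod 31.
Since 31 is prime, by Fermat 29^(-1) ≡ 29^{29} ≡ 15 mod 31. Verify: 29 × 15 = 435 ≡ 1 mod 31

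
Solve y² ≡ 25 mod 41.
The square roots of 25 mod 41 are 36 and 5. Verify: 36² = 1296 ≡ 25 mod 41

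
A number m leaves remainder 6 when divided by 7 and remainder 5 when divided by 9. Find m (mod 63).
M = 7 × 9 = 63. M₁ = 9, y₁ ≡ 4 (mod 7). M₂ = 7, y₂ ≡ 4 (mod 9). m = 6×9×4 + 5×7×4 ≡ 41 (mod 63)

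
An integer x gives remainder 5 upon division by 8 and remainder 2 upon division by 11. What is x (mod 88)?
M = 8 × 11 = 88. M₁ = 11, y₁ ≡ 3 (mod 8). M₂ = 8, y₂ ≡ 7 (mod 11). x = 5×11×3 + 2×8×7 ≡ 13 (mod 88)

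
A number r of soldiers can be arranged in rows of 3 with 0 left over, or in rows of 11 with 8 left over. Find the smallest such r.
M = 3 × 11 = 33. M₁ = 11, y₁ ≡ 2 mod 3. M₂ = 3, y₂ ≡ 4 mod 11. r = 0×11×2 + 8×3×4 ≡ 30 mod 33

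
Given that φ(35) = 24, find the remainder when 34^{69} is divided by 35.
By Euler: 34^{24} ≡ 1 mod 35 since gcd(34, 35) = 1. 69 = 2×24 + 21. So 34^{69} ≡ 34^{21} ≡ 34 mod 35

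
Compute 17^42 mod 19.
Using Fermat: 17^{18} ≡ 1 mod 19. 42 ≡ 6 mod 18. So 17^{42} ≡ 17^{6} ≡ 7 mod 19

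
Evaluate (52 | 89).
(52/89) = 52^{44} mod 89 = -1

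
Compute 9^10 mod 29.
By repeated squaring mod 29: 9^{1}≡9, 9^{2}≡23, 9^{4}≡7, 9^{8}≡20. Then 9^{10} = 9^{8+2} ≡ 20 × 23 ≡ 25 mod 29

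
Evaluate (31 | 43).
(31/43) = 31^{21} mod 43 = 1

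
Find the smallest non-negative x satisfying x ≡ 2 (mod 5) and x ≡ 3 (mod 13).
M = 5 × 13 = 65. M₁ = 13, y₁ ≡ 2 (mod 5). M₂ = 5, y₂ ≡ 8 (mod 13). x = 2×13×2 + 3×5×8 ≡ 42 (mod 65)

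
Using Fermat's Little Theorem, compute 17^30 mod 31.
By Fermat's Little Theorem, 17^{30} ≡ 1 mod 31 since 31 is prime and gcd(17, 31) = 1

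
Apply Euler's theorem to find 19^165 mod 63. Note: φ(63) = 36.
By Euler: 19^{36} ≡ 1 mod 63 since gcd(19, 63) = 1. 165 = 4×36 + 21. So 19^{165} ≡ 19^{21} ≡ 55 mod 63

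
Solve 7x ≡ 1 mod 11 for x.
Since 11 is prime, by Fermat 7^(-1) ≡ 7^{9} ≡ 8 mod 11. Verify: 7 × 8 = 56 ≡ 1 mod 11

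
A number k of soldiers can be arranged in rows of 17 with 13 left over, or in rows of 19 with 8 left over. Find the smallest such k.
M = 17 × 19 = 323. M₁ = 19, y₁ ≡ 9 (mod 17). M₂ = 17, y₂ ≡ 9 (mod 19). k = 13×19×9 + 8×17×9 ≡ 217 (mod 323)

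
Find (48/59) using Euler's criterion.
(48/59) = 48^{29} mod 59 = 1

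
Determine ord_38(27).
Powers of 27 mod 38: 27^1≡27, 27^2≡7, 27^3≡37, 27^4≡11, 27^5≡31, 27^6≡1. So the order of 27 is 6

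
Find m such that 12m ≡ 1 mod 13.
Since 13 is prime, by Fermat 12^(-1) ≡ 12^{11} ≡ 12 mod 13. Verify: 12 × 12 = 144 ≡ 1 mod 13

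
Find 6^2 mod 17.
6^{2} = 36 ≡ 2 mod 17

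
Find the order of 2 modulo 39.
Powers of 2 mod 39: 2^1≡2, 2^2≡4, 2^3≡8, 2^4≡16, 2^5≡32, 2^6≡25, 2^7≡11, 2^8≡22, 2^9≡5, 2^10≡10, 2^11≡20, 2^12≡1. So the order of 2 is 12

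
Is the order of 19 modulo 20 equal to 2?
Powers of 19 mod 20: 19^1≡19, 19^2≡1. First k with 19^k≡1 is k=2. Yes, ord_20(19) = 2.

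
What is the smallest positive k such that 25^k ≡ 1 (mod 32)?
Powers of 25 mod 32: 25^1≡25, 25^2≡17, 25^3≡9, 25^4≡1. Order = 4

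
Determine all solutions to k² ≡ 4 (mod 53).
The square roots of 4 mod 53 are 51 and 2. Verify: 51² = 2601 ≡ 4 (mod 53)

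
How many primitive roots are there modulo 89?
Number of primitive roots mod 89 = φ(p-1) = φ(88) = 40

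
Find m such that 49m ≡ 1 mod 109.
Since 109 is prime, by Fermat 49^(-1) ≡ 49^{107} ≡ 89 mod 109. Verify: 49 × 89 = 4361 ≡ 1 mod 109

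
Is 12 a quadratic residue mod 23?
By Euler's criterion: 12^{11} ≡ 1 mod 23. Since this equals 1, 12 is a QR.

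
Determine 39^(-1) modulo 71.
Since 71 is prime, by Fermat 39^(-1) ≡ 39^{69} ≡ 51 mod 71. Verify: 39 × 51 = 1989 ≡ 1 mod 71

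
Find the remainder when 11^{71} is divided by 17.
By Fermat: 11^{16} ≡ 1 mod 17. 71 = 4×16 + 7. So 11^{71} ≡ 11^{7} ≡ 3 mod 17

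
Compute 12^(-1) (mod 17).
Since 17 is prime, by Fermat 12^(-1) ≡ 12^{15} ≡ 10 (mod 17). Verify: 12 × 10 = 120 ≡ 1 (mod 17)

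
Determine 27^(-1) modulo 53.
Since 53 is prime, by Fermat 27^(-1) ≡ 27^{51} ≡ 2 (mod 53). Verify: 27 × 2 = 54 ≡ 1 (mod 53)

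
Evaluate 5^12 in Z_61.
By repeated squaring mod 61: 5^{1}≡5, 5^{2}≡25, 5^{4}≡15, 5^{8}≡42. Then 5^{12} = 5^{8+4} ≡ 42 × 15 ≡ 20 mod 61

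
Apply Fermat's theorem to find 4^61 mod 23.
By Fermat: 4^{22} ≡ 1 mod 23. 61 = 2×22 + 17. So 4^{61} ≡ 4^{17} ≡ 2 mod 23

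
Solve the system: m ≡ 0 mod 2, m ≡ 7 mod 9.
M = 2 × 9 = 18. M₁ = 9, y₁ ≡ 1 mod 2. M₂ = 2, y₂ ≡ 5 mod 9. m = 0×9×1 + 7×2×5 ≡ 16 mod 18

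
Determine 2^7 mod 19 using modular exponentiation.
By repeated squaring mod 19: 2^{1}≡2, 2^{2}≡4, 2^{4}≡16. Then 2^{7} = 2^{4+2+1} ≡ 16 × 4 × 2 ≡ 14 mod 19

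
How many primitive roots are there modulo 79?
Number of primitive roots mod 79 = φ(p-1) = φ(78) = 24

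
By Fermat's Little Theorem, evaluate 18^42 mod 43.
By Fermat's Little Theorem, 18^{42} ≡ 1 (mod 43) since 43 is prime and gcd(18, 43) = 1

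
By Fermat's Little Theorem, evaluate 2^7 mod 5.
By Fermat: 2^{4} ≡ 1 (mod 5). So 2^{7} = 2^{4} · 2^{3} ≡ 2^{3} ≡ 3 (mod 5)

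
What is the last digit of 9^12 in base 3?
By repeated squaring mod 3: 9^{1}≡0, 9^{2}≡0, 9^{4}≡0, 9^{8}≡0. Then 9^{12} = 9^{8+4} ≡ 0 × 0 ≡ 0 mod 3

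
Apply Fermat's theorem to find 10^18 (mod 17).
By Fermat: 10^{16} ≡ 1 (mod 17). So 10^{18} = 10^{16} · 10^{2} ≡ 10^{2} ≡ 15 (mod 17)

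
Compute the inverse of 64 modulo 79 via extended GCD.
Extended GCD: 64(21) + 79(-17) = 1. So 64^(-1) ≡ 21 (mod 79). Verify: 64 × 21 = 1344 ≡ 1 (mod 79)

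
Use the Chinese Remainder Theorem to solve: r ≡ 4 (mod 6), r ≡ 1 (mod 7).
M = 6 × 7 = 42. M₁ = 7, y₁ ≡ 1 (mod 6). M₂ = 6, y₂ ≡ 6 (mod 7). r = 4×7×1 + 1×6×6 ≡ 22 (mod 42)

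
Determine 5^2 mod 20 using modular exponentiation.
5^{2} = 25 ≡ 5 mod 20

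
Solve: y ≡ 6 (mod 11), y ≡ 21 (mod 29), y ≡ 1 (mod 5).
M = 11 × 29 × 5 = 1595. M₁ = 145, y₁ ≡ 6 (mod 11). M₂ = 55, y₂ ≡ 19 (mod 29). M₃ = 319, y₃ ≡ 4 (mod 5). y = 6×145×6 + 21×55×19 + 1×319×4 ≡ 1326 (mod 1595)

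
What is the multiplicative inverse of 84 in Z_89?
Since 89 is prime, by Fermat 84^(-1) ≡ 84^{87} ≡ 71 (mod 89). Verify: 84 × 71 = 5964 ≡ 1 (mod 89)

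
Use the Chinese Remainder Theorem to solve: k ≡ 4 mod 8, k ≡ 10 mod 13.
M = 8 × 13 = 104. M₁ = 13, y₁ ≡ 5 mod 8. M₂ = 8, y₂ ≡ 5 mod 13. k = 4×13×5 + 10×8×5 ≡ 36 mod 104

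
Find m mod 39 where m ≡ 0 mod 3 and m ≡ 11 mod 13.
M = 3 × 13 = 39. M₁ = 13, y₁ ≡ 1 mod 3. M₂ = 3, y₂ ≡ 9 mod 13. m = 0×13×1 + 11×3×9 ≡ 24 mod 39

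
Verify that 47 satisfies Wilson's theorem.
(46)! mod 47 = 46. Since this equals -1 (mod 47), Wilson confirms 47 is prime.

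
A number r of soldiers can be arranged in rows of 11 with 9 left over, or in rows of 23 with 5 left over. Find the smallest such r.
M = 11 × 23 = 253. M₁ = 23, y₁ ≡ 1 (mod 11). M₂ = 11, y₂ ≡ 21 (mod 23). r = 9×23×1 + 5×11×21 ≡ 97 (mod 253)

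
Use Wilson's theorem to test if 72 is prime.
(71)! mod 72 = 0. Since 0 ≢ -1 mod 72, 72 is not prime.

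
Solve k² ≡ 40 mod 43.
The square roots of 40 mod 43 are 13 and 30. Verify: 13² = 169 ≡ 40 mod 43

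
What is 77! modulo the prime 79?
(78)! = (77)! × (78) ≡ -1 (mod 79). So (77)! ≡ -1 × (78)^(-1) ≡ (-1)×(-1) = 1 (mod 79)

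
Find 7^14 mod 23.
By repeated squaring mod 23: 7^{1}≡7, 7^{2}≡3, 7^{4}≡9, 7^{8}≡12. Then 7^{14} = 7^{8+4+2} ≡ 12 × 9 × 3 ≡ 2 mod 23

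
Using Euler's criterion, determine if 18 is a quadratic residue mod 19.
By Euler's criterion: 18^{9} ≡ 18 (mod 19). Since this equals -1 (≡ 18), 18 is not a QR.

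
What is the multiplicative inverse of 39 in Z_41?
Since 41 is prime, by Fermat 39^(-1) ≡ 39^{39} ≡ 20 mod 41. Verify: 39 × 20 = 780 ≡ 1 mod 41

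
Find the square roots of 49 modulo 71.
The square roots of 49 mod 71 are 64 and 7. Verify: 64² = 4096 ≡ 49 mod 71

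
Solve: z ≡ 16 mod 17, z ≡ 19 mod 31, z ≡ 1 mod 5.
M = 17 × 31 × 5 = 2635. M₁ = 155, y₁ ≡ 9 mod 17. M₂ = 85, y₂ ≡ 27 mod 31. M₃ = 527, y₃ ≡ 3 mod 5. z = 16×155×9 + 19×85×27 + 1×527×3 ≡ 1631 mod 2635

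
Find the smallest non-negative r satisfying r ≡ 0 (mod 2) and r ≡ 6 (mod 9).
M = 2 × 9 = 18. M₁ = 9, y₁ ≡ 1 (mod 2). M₂ = 2, y₂ ≡ 5 (mod 9). r = 0×9×1 + 6×2×5 ≡ 6 (mod 18)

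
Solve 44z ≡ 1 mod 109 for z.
Since 109 is prime, by Fermat 44^(-1) ≡ 44^{107} ≡ 57 mod 109. Verify: 44 × 57 = 2508 ≡ 1 mod 109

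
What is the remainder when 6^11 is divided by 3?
By repeated squaring (mod 3): 6^{1}≡0, 6^{2}≡0, 6^{4}≡0, 6^{8}≡0. Then 6^{11} = 6^{8+2+1} ≡ 0 × 0 × 0 ≡ 0 (mod 3)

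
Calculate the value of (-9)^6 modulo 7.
Using Fermat: (-9)^{6} ≡ 1 mod 7. 6 ≡ 0 mod 6. So (-9)^{6} ≡ (-9)^{0} ≡ 1 mod 7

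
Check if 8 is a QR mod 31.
By Euler's criterion: 8^{15} ≡ 1 (mod 31). Since this equals 1, 8 is a QR.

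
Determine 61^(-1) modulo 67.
Since 67 is prime, by Fermat 61^(-1) ≡ 61^{65} ≡ 11 mod 67. Verify: 61 × 11 = 671 ≡ 1 mod 67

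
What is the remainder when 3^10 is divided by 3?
By repeated squaring mod 3: 3^{1}≡0, 3^{2}≡0, 3^{4}≡0, 3^{8}≡0. Then 3^{10} = 3^{8+2} ≡ 0 × 0 ≡ 0 mod 3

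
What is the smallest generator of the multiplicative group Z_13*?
g = 2. For each prime q|12: 2^{6}≡12, 2^{4}≡3, none ≡ 1, so ord_13(2) = 12 and 2 is a primitive root.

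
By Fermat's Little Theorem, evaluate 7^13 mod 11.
By Fermat: 7^{10} ≡ 1 (mod 11). So 7^{13} = 7^{10} · 7^{3} ≡ 7^{3} ≡ 2 (mod 11)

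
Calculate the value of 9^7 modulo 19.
By repeated squaring (mod 19): 9^{1}≡9, 9^{2}≡5, 9^{4}≡6. Then 9^{7} = 9^{4+2+1} ≡ 6 × 5 × 9 ≡ 4 (mod 19)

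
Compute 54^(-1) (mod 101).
Since 101 is prime, by Fermat 54^(-1) ≡ 54^{99} ≡ 58 (mod 101). Verify: 54 × 58 = 3132 ≡ 1 (mod 101)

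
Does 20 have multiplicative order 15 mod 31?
Powers of 20 mod 31: 20^1≡20, 20^2≡28, 20^3≡2, 20^4≡9, 20^5≡25, 20^6≡4, 20^7≡18, 20^8≡19, 20^9≡8, 20^10≡5, 20^11≡7, 20^12≡16, 20^13≡10, 20^14≡14, 20^15≡1. First k with 20^k≡1 is k=15. Yes, ord_31(20) = 15.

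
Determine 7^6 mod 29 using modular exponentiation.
By repeated squaring (mod 29): 7^{1}≡7, 7^{2}≡20, 7^{4}≡23. Then 7^{6} = 7^{4+2} ≡ 23 × 20 ≡ 25 (mod 29)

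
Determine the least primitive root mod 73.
g = 5. Powers: [5, 25, 52, 41, 59, 3, 15, 2, 10, ...] generates all 72 non-zero residues.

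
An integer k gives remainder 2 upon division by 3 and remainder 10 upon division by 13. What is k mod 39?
M = 3 × 13 = 39. M₁ = 13, y₁ ≡ 1 mod 3. M₂ = 3, y₂ ≡ 9 mod 13. k = 2×13×1 + 10×3×9 ≡ 23 mod 39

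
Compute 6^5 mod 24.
By repeated squaring mod 24: 6^{1}≡6, 6^{2}≡12, 6^{4}≡0. Then 6^{5} = 6^{4+1} ≡ 0 × 6 ≡ 0 mod 24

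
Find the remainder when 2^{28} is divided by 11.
By Fermat: 2^{10} ≡ 1 (mod 11). 28 = 2×10 + 8. So 2^{28} ≡ 2^{8} ≡ 3 (mod 11)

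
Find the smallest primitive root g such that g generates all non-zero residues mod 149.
g = 2. Powers: [2, 4, 8, 16, 32, 64, 128, 107, 65, ...] generates all 148 non-zero residues.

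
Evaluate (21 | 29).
(21/29) = 21^{14} mod 29 = -1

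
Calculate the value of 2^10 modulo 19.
By repeated squaring (mod 19): 2^{1}≡2, 2^{2}≡4, 2^{4}≡16, 2^{8}≡9. Then 2^{10} = 2^{8+2} ≡ 9 × 4 ≡ 17 (mod 19)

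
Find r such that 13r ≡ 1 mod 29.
Since 29 is prime, by Fermat 13^(-1) ≡ 13^{27} ≡ 9 mod 29. Verify: 13 × 9 = 117 ≡ 1 mod 29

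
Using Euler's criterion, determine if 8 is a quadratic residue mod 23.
By Euler's criterion: 8^{11} ≡ 1 (mod 23). Since this equals 1, 8 is a QR.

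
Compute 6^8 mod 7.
Using Fermat: 6^{6} ≡ 1 mod 7. 8 ≡ 2 mod 6. So 6^{8} ≡ 6^{2} ≡ 1 mod 7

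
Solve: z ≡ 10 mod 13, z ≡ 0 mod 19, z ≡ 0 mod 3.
M = 13 × 19 × 3 = 741. M₁ = 57, y₁ ≡ 8 mod 13. M₂ = 39, y₂ ≡ 1 mod 19. M₃ = 247, y₃ ≡ 1 mod 3. z = 10×57×8 + 0×39×1 + 0×247×1 ≡ 114 mod 741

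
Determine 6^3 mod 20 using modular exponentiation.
6^{3} = 216 ≡ 16 (mod 20)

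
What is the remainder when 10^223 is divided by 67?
Using Fermat: 10^{66} ≡ 1 mod 67. 223 ≡ 25 mod 66. So 10^{223} ≡ 10^{25} ≡ 16 mod 67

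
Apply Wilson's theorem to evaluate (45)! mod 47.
(46)! = (45)! × (46) ≡ -1 mod 47. So (45)! ≡ -1 × (46)^(-1) ≡ (-1)×(-1) = 1 mod 47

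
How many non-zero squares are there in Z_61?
Exactly half the non-zero residues mod a prime are QRs: (61-1)/2 = 30.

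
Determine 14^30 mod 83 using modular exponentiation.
By repeated squaring (mod 83): 14^{1}≡14, 14^{2}≡30, 14^{4}≡70, 14^{8}≡3, 14^{16}≡9. Then 14^{30} = 14^{16+8+4+2} ≡ 9 × 3 × 70 × 30 ≡ 11 (mod 83)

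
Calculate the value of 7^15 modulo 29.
By repeated squaring (mod 29): 7^{1}≡7, 7^{2}≡20, 7^{4}≡23, 7^{8}≡7. Then 7^{15} = 7^{8+4+2+1} ≡ 7 × 23 × 20 × 7 ≡ 7 (mod 29)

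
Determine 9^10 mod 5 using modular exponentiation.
Using Fermat: 9^{4} ≡ 1 mod 5. 10 ≡ 2 mod 4. So 9^{10} ≡ 9^{2} ≡ 1 mod 5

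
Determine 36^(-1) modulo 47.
Since 47 is prime, by Fermat 36^(-1) ≡ 36^{45} ≡ 17 (mod 47). Verify: 36 × 17 = 612 ≡ 1 (mod 47)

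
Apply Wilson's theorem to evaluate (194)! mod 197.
(196)! = (194)! × (195) × (196) ≡ -1 (mod 197). So (194)! ≡ -1 × [(196)(195)]^(-1) ≡ 98 (mod 197)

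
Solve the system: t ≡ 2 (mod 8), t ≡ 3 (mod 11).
M = 8 × 11 = 88. M₁ = 11, y₁ ≡ 3 (mod 8). M₂ = 8, y₂ ≡ 7 (mod 11). t = 2×11×3 + 3×8×7 ≡ 58 (mod 88)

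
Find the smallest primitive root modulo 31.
g = 3. Powers: [3, 9, 27, 19, 26, 16, 17, 20, 29, 25, ...] generates all 30 non-zero residues.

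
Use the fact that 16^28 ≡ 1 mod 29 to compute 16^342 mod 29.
By Fermat: 16^{28} ≡ 1 mod 29. 342 ≡ 6 mod 28. So 16^{342} ≡ 16^{6} ≡ 20 mod 29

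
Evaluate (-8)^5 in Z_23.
By repeated squaring mod 23: (-8)^{1}≡15, (-8)^{2}≡18, (-8)^{4}≡2. Then (-8)^{5} = (-8)^{4+1} ≡ 2 × 15 ≡ 7 mod 23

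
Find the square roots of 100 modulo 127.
The square roots of 100 mod 127 are 117 and 10. Verify: 117² = 13689 ≡ 100 (mod 127)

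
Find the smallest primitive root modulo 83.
g = 2. For each prime q|82: 2^{41}≡82, 2^{2}≡4, none ≡ 1, so ord_83(2) = 82 and 2 is a primitive root.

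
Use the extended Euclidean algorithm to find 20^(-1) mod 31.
Extended GCD: 20(14) + 31(-9) = 1. So 20^(-1) ≡ 14 (mod 31). Verify: 20 × 14 = 280 ≡ 1 (mod 31)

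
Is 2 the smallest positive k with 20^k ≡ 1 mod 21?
Powers of 20 mod 21: 20^1≡20, 20^2≡1. First k with 20^k≡1 is k=2. Yes, ord_21(20) = 2.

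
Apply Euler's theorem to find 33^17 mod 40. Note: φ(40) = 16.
By Euler: 33^{16} ≡ 1 mod 40 since gcd(33, 40) = 1. 17 = 1×16 + 1. So 33^{17} ≡ 33^{1} ≡ 33 mod 40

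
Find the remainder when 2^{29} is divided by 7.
By Fermat: 2^{6} ≡ 1 (mod 7). 29 = 4×6 + 5. So 2^{29} ≡ 2^{5} ≡ 4 (mod 7)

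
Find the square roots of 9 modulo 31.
The square roots of 9 mod 31 are 28 and 3. Verify: 28² = 784 ≡ 9 mod 31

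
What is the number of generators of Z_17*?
There are φ(17-1) = φ(16) = 8 primitive roots modulo 17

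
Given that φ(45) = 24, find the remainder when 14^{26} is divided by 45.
By Euler: 14^{24} ≡ 1 (mod 45) since gcd(14, 45) = 1. 26 = 1×24 + 2. So 14^{26} ≡ 14^{2} ≡ 16 (mod 45)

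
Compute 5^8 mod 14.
By repeated squaring (mod 14): 5^{1}≡5, 5^{2}≡11, 5^{4}≡9, 5^{8}≡11. So 5^{8} ≡ 11 (mod 14)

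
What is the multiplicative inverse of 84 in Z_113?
Since 113 is prime, by Fermat 84^(-1) ≡ 84^{111} ≡ 74 (mod 113). Verify: 84 × 74 = 6216 ≡ 1 (mod 113)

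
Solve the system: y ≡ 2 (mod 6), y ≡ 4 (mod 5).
M = 6 × 5 = 30. M₁ = 5, y₁ ≡ 5 (mod 6). M₂ = 6, y₂ ≡ 1 (mod 5). y = 2×5×5 + 4×6×1 ≡ 14 (mod 30)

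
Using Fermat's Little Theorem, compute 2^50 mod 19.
By Fermat: 2^{18} ≡ 1 mod 19. 50 = 2×18 + 14. So 2^{50} ≡ 2^{14} ≡ 6 mod 19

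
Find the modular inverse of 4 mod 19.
Since 19 is prime, by Fermat 4^(-1) ≡ 4^{17} ≡ 5 (mod 19). Verify: 4 × 5 = 20 ≡ 1 (mod 19)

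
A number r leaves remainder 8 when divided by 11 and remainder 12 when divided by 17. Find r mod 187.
M = 11 × 17 = 187. M₁ = 17, y₁ ≡ 2 mod 11. M₂ = 11, y₂ ≡ 14 mod 17. r = 8×17×2 + 12×11×14 ≡ 63 mod 187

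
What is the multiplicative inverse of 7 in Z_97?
Since 97 is prime, by Fermat 7^(-1) ≡ 7^{95} ≡ 14 mod 97. Verify: 7 × 14 = 98 ≡ 1 mod 97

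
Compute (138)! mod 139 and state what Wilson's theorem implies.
(138)! mod 139 = 138. Since this equals -1 (mod 139), Wilson confirms 139 is prime.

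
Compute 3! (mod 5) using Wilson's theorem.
(4)! = (3)! × (4) ≡ -1 (mod 5). So (3)! ≡ -1 × (4)^(-1) ≡ (-1)×(-1) = 1 (mod 5)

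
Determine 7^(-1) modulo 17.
Since 17 is prime, by Fermat 7^(-1) ≡ 7^{15} ≡ 5 mod 17. Verify: 7 × 5 = 35 ≡ 1 mod 17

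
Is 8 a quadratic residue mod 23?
By Euler's criterion: 8^{11} ≡ 1 (mod 23). Since this equals 1, 8 is a QR.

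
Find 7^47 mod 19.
Using Fermat: 7^{18} ≡ 1 mod 19. 47 ≡ 11 mod 18. So 7^{47} ≡ 7^{11} ≡ 11 mod 19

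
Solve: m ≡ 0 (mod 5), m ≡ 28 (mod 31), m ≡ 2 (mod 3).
M = 5 × 31 × 3 = 465. M₁ = 93, y₁ ≡ 2 (mod 5). M₂ = 15, y₂ ≡ 29 (mod 31). M₃ = 155, y₃ ≡ 2 (mod 3). m = 0×93×2 + 28×15×29 + 2×155×2 ≡ 245 (mod 465)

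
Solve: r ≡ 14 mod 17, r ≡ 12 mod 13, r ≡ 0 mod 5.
M = 17 × 13 × 5 = 1105. M₁ = 65, y₁ ≡ 11 mod 17. M₂ = 85, y₂ ≡ 2 mod 13. M₃ = 221, y₃ ≡ 1 mod 5. r = 14×65×11 + 12×85×2 + 0×221×1 ≡ 1000 mod 1105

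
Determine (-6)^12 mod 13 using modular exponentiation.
Using Fermat: (-6)^{12} ≡ 1 (mod 13). 12 ≡ 0 (mod 12). So (-6)^{12} ≡ (-6)^{0} ≡ 1 (mod 13)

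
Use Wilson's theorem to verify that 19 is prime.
(18)! mod 19 = 18. Since this equals -1 mod 19, Wilson confirms 19 is prime.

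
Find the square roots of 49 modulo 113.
The square roots of 49 mod 113 are 106 and 7. Verify: 106² = 11236 ≡ 49 mod 113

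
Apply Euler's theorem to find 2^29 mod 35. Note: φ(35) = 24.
By Euler: 2^{24} ≡ 1 mod 35 since gcd(2, 35) = 1. 29 = 1×24 + 5. So 2^{29} ≡ 2^{5} ≡ 32 mod 35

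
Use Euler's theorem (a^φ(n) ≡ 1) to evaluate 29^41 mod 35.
By Euler: 29^{24} ≡ 1 mod 35 since gcd(29, 35) = 1. 41 = 1×24 + 17. So 29^{41} ≡ 29^{17} ≡ 29 mod 35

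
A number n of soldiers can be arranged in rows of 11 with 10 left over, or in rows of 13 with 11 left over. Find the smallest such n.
M = 11 × 13 = 143. M₁ = 13, y₁ ≡ 6 (mod 11). M₂ = 11, y₂ ≡ 6 (mod 13). n = 10×13×6 + 11×11×6 ≡ 76 (mod 143)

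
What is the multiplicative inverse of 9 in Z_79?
Since 79 is prime, by Fermat 9^(-1) ≡ 9^{77} ≡ 44 mod 79. Verify: 9 × 44 = 396 ≡ 1 mod 79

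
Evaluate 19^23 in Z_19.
By repeated squaring mod 19: 19^{1}≡0, 19^{2}≡0, 19^{4}≡0, 19^{8}≡0, 19^{16}≡0. Then 19^{23} = 19^{16+4+2+1} ≡ 0 × 0 × 0 × 0 ≡ 0 mod 19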